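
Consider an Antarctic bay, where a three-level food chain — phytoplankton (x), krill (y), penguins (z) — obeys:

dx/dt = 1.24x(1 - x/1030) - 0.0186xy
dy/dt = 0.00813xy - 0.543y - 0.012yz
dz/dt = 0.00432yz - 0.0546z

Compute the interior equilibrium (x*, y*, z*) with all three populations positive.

From dz/dt = 0: 0.00432y* = 0.0546, so y* = 12.6.
From dx/dt = 0: 1.24(1 - x*/1030) = 0.0186·12.6, giving x* = 1030·(1 - 0.19) = 835.
From dy/dt = 0: 0.00813·835 - 0.543 = 0.012z*, so z* = 6.24/0.012 = 520.

x* ≈ 835, y* ≈ 12.6, z* ≈ 520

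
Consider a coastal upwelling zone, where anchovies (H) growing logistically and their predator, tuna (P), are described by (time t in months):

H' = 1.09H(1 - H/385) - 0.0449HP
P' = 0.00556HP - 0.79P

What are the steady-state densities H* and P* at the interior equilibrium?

H* ≈ 142, P* ≈ 15.3

From dP/dt = 0 with P > 0: 0.00556H* = 0.79, so H* = 142.
Substitute into dH/dt = 0: 1.09(1 - 142/385) = 0.0449P*.
The bracket is 0.631, giving P* = 0.688/0.0449 = 15.3.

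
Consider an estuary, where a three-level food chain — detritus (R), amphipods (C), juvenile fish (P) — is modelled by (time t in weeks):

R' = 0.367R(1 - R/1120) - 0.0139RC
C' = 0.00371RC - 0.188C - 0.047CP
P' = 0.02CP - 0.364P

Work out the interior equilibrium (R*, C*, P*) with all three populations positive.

From dP/dt = 0: 0.02C* = 0.364, so C* = 18.2.
From dR/dt = 0: 0.367(1 - R*/1120) = 0.0139·18.2, giving R* = 1120·(1 - 0.689) = 348.
From dC/dt = 0: 0.00371·348 - 0.188 = 0.047P*, so P* = 1.1/0.047 = 23.5.

R* ≈ 348, C* ≈ 18.2, P* ≈ 23.5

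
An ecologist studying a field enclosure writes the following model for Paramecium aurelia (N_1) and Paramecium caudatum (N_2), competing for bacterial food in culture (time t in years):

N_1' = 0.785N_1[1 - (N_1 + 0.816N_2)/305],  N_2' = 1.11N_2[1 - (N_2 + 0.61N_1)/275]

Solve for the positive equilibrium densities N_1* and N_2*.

Setting both brackets to zero gives the nullclines N_1 + 0.816N_2 = 305 and 0.61N_1 + N_2 = 275.
Substituting N_2 = 275 - 0.61N_1 into the first: N_1(1 - 0.816·0.61) = 305 - 0.816·275.
So N_1* = 80.6/0.502 = 160, and then N_2* = 275 - 0.61·160 = 177.

N_1* ≈ 160, N_2* ≈ 177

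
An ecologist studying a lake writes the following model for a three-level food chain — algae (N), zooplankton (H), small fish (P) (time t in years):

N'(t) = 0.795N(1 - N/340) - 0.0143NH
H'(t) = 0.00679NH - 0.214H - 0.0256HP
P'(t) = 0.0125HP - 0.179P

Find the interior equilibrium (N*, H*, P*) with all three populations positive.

From dP/dt = 0: 0.0125H* = 0.179, so H* = 14.3.
From dN/dt = 0: 0.795(1 - N*/340) = 0.0143·14.3, giving N* = 340·(1 - 0.258) = 252.
From dH/dt = 0: 0.00679·252 - 0.214 = 0.0256P*, so P* = 1.5/0.0256 = 58.6.

N* ≈ 252, H* ≈ 14.3, P* ≈ 58.6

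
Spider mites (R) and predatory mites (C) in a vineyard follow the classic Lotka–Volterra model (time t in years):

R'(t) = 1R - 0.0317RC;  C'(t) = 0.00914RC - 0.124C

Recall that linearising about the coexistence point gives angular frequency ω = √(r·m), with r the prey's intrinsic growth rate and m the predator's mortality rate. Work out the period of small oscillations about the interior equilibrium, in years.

T ≈ 17.8 years

Here r = 1 and m = 0.124, so r·m = 0.124.
ω = √0.124 = 0.352 per year, hence T = 2π/ω ≈ 17.8 years.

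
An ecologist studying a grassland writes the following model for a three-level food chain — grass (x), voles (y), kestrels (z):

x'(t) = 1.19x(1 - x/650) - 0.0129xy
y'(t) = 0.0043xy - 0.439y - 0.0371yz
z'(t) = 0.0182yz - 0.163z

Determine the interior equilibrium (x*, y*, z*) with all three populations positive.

x* ≈ 587, y* ≈ 8.96, z* ≈ 56.2

From dz/dt = 0: 0.0182y* = 0.163, so y* = 8.96.
From dx/dt = 0: 1.19(1 - x*/650) = 0.0129·8.96, giving x* = 650·(1 - 0.0971) = 587.
From dy/dt = 0: 0.0043·587 - 0.439 = 0.0371z*, so z* = 2.08/0.0371 = 56.2.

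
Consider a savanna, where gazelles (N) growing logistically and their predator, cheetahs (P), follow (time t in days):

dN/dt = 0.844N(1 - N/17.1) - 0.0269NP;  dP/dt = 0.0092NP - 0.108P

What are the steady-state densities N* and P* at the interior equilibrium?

N* ≈ 11.7, P* ≈ 9.84

From dP/dt = 0 with P > 0: 0.0092N* = 0.108, so N* = 11.7.
Substitute into dN/dt = 0: 0.844(1 - 11.7/17.1) = 0.0269P*.
The bracket is 0.314, giving P* = 0.265/0.0269 = 9.84.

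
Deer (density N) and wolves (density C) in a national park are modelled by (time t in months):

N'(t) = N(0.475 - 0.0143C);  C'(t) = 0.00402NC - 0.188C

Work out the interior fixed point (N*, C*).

N* ≈ 46.8, C* ≈ 33.2

Set dC/dt = 0 with C > 0: 0.00402N - 0.188 = 0, so N* = 0.188/0.00402 = 46.8.
Set dN/dt = 0 with N > 0: 0.475 - 0.0143C = 0, so C* = 0.475/0.0143 = 33.2.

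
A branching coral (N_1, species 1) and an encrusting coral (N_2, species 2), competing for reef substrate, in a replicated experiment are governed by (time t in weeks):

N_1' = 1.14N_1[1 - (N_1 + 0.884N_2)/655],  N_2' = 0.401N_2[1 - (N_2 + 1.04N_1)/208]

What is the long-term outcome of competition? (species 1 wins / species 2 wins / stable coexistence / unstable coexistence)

species 1 excludes species 2

Compare the nullcline intercepts: K1/α12 = 655/0.884 = 741 > K2 = 208; K2/α21 = 208/1.04 = 200 < K1 = 655.
Since the inequalities point opposite ways, species 1 can invade but species 2 cannot.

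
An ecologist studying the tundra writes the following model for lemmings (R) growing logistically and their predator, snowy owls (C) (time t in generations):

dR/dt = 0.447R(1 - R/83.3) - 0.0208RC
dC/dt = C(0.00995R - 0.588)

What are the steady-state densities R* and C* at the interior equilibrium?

R* ≈ 59.1, C* ≈ 6.24

From dC/dt = 0 with C > 0: 0.00995R* = 0.588, so R* = 59.1.
Substitute into dR/dt = 0: 0.447(1 - 59.1/83.3) = 0.0208C*.
The bracket is 0.291, giving C* = 0.13/0.0208 = 6.24.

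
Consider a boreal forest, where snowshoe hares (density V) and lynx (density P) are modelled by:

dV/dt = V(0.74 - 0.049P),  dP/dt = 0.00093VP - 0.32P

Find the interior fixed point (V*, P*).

Set dP/dt = 0 with P > 0: 0.00093V - 0.32 = 0, so V* = 0.32/0.00093 = 344.
Set dV/dt = 0 with V > 0: 0.74 - 0.049P = 0, so P* = 0.74/0.049 = 15.1.

V* ≈ 344, P* ≈ 15.1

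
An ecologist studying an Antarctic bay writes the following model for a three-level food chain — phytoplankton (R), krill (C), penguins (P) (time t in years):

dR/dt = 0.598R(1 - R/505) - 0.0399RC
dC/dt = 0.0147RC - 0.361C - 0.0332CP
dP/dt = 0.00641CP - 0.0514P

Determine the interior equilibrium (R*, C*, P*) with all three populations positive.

R* ≈ 235, C* ≈ 8.02, P* ≈ 93.1

From dP/dt = 0: 0.00641C* = 0.0514, so C* = 8.02.
From dR/dt = 0: 0.598(1 - R*/505) = 0.0399·8.02, giving R* = 505·(1 - 0.535) = 235.
From dC/dt = 0: 0.0147·235 - 0.361 = 0.0332P*, so P* = 3.09/0.0332 = 93.1.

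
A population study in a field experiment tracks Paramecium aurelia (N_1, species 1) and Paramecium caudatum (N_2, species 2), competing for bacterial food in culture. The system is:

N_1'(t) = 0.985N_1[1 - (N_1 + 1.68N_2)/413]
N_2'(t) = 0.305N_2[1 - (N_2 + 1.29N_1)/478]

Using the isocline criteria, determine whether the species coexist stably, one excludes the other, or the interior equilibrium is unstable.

unstable coexistence (outcome depends on initial conditions)

Compare the nullcline intercepts: K1/α12 = 413/1.68 = 246 < K2 = 478; K2/α21 = 478/1.29 = 371 < K1 = 413.
Since both are reversed, neither can invade when rare; the interior point is a saddle.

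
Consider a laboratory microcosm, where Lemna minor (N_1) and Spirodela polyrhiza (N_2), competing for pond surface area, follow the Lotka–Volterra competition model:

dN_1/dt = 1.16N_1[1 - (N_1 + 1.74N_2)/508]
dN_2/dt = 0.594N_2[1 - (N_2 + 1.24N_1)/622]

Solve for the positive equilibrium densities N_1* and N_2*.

N_1* ≈ 496, N_2* ≈ 6.84

Setting both brackets to zero gives the nullclines N_1 + 1.74N_2 = 508 and 1.24N_1 + N_2 = 622.
Substituting N_2 = 622 - 1.24N_1 into the first: N_1(1 - 1.74·1.24) = 508 - 1.74·622.
So N_1* = -574/-1.16 = 496, and then N_2* = 622 - 1.24·496 = 6.84.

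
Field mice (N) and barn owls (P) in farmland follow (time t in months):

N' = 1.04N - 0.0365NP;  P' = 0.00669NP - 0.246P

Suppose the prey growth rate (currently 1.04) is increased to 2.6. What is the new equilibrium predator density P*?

At the interior fixed point, setting dN/dt = 0 with N > 0 fixes P* = (prey growth rate)/(NP coefficient) — independent of the other coefficients.
With the change, P* = 2.6/0.0365 = 71.2; it rises from 28.5.

P* ≈ 71.2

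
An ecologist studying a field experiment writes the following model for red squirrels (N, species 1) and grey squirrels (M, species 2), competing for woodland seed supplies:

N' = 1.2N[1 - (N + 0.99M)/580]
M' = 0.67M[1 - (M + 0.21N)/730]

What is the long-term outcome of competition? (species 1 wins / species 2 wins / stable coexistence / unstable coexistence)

Compare the nullcline intercepts: K1/α12 = 580/0.99 = 586 < K2 = 730; K2/α21 = 730/0.21 = 3480 > K1 = 580.
Since the inequalities point opposite ways, species 2 can invade but species 1 cannot.

species 2 excludes species 1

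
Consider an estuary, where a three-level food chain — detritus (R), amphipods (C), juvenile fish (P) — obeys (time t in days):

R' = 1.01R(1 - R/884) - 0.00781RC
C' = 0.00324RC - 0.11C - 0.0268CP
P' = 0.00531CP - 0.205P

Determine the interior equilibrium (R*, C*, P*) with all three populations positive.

R* ≈ 620, C* ≈ 38.6, P* ≈ 70.9

From dP/dt = 0: 0.00531C* = 0.205, so C* = 38.6.
From dR/dt = 0: 1.01(1 - R*/884) = 0.00781·38.6, giving R* = 884·(1 - 0.299) = 620.
From dC/dt = 0: 0.00324·620 - 0.11 = 0.0268P*, so P* = 1.9/0.0268 = 70.9.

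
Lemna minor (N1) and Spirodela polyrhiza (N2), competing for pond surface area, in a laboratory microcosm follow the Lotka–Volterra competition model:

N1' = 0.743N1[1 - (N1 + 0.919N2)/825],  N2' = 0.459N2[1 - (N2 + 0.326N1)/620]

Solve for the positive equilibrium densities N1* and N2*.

Setting both brackets to zero gives the nullclines N1 + 0.919N2 = 825 and 0.326N1 + N2 = 620.
Substituting N2 = 620 - 0.326N1 into the first: N1(1 - 0.919·0.326) = 825 - 0.919·620.
So N1* = 255/0.7 = 364, and then N2* = 620 - 0.326·364 = 501.

N1* ≈ 364, N2* ≈ 501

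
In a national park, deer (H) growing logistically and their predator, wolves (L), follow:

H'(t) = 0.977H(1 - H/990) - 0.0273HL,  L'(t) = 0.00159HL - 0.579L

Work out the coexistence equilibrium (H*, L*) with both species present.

H* ≈ 364, L* ≈ 22.6

From dL/dt = 0 with L > 0: 0.00159H* = 0.579, so H* = 364.
Substitute into dH/dt = 0: 0.977(1 - 364/990) = 0.0273L*.
The bracket is 0.632, giving L* = 0.618/0.0273 = 22.6.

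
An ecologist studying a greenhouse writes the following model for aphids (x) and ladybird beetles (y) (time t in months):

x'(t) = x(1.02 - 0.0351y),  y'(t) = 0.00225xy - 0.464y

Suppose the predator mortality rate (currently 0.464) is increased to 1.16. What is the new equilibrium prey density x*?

At the interior fixed point, setting dy/dt = 0 with y > 0 fixes x* = (predator death rate)/(xy coefficient) — independent of the other coefficients.
With the change, x* = 1.16/0.00225 = 516; it rises from 206.

x* ≈ 516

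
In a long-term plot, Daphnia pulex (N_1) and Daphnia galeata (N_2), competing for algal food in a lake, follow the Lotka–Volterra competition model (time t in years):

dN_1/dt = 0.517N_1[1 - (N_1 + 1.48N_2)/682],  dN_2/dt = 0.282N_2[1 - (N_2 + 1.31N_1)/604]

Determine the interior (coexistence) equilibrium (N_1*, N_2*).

Setting both brackets to zero gives the nullclines N_1 + 1.48N_2 = 682 and 1.31N_1 + N_2 = 604.
Substituting N_2 = 604 - 1.31N_1 into the first: N_1(1 - 1.48·1.31) = 682 - 1.48·604.
So N_1* = -212/-0.939 = 226, and then N_2* = 604 - 1.31·226 = 308.

N_1* ≈ 226, N_2* ≈ 308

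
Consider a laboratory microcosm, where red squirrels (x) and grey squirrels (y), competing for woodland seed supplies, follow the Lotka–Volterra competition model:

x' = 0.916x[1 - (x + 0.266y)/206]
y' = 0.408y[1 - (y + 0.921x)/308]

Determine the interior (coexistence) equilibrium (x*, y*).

Setting both brackets to zero gives the nullclines x + 0.266y = 206 and 0.921x + y = 308.
Substituting y = 308 - 0.921x into the first: x(1 - 0.266·0.921) = 206 - 0.266·308.
So x* = 124/0.755 = 164, and then y* = 308 - 0.921·164 = 157.

x* ≈ 164, y* ≈ 157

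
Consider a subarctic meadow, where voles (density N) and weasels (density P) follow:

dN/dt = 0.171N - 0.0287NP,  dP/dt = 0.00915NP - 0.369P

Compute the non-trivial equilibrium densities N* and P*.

Set dP/dt = 0 with P > 0: 0.00915N - 0.369 = 0, so N* = 0.369/0.00915 = 40.3.
Set dN/dt = 0 with N > 0: 0.171 - 0.0287P = 0, so P* = 0.171/0.0287 = 5.96.

N* ≈ 40.3, P* ≈ 5.96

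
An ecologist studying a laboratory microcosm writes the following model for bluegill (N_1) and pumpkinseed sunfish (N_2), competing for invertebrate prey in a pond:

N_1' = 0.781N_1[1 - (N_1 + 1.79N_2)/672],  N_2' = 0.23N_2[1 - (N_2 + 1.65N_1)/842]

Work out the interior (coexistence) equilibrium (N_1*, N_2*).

Setting both brackets to zero gives the nullclines N_1 + 1.79N_2 = 672 and 1.65N_1 + N_2 = 842.
Substituting N_2 = 842 - 1.65N_1 into the first: N_1(1 - 1.79·1.65) = 672 - 1.79·842.
So N_1* = -835/-1.95 = 428, and then N_2* = 842 - 1.65·428 = 137.

N_1* ≈ 428, N_2* ≈ 137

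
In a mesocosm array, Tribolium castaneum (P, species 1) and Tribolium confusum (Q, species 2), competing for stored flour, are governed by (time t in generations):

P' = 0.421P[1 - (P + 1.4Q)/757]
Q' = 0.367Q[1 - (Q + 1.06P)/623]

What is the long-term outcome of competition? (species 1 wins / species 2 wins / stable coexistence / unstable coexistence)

unstable coexistence (outcome depends on initial conditions)

Compare the nullcline intercepts: K1/α12 = 757/1.4 = 541 < K2 = 623; K2/α21 = 623/1.06 = 588 < K1 = 757.
Since both are reversed, neither can invade when rare; the interior point is a saddle.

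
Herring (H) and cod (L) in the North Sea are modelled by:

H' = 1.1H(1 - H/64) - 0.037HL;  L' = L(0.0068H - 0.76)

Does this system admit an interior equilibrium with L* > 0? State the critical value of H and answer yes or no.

The predator equation gives dL/dt > 0 only when H > 0.76/0.0068 = 112.
Without the predator, H → K = 64. Since 64 < 112, the predator cannot invade.

Threshold H = 112; K < 112, so no, the predator goes extinct.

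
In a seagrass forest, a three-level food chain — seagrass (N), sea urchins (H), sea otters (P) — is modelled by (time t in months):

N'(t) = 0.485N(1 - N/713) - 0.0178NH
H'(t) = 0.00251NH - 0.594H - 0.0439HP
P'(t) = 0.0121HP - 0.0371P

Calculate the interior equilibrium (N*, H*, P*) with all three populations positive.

N* ≈ 633, H* ≈ 3.07, P* ≈ 22.6

From dP/dt = 0: 0.0121H* = 0.0371, so H* = 3.07.
From dN/dt = 0: 0.485(1 - N*/713) = 0.0178·3.07, giving N* = 713·(1 - 0.113) = 633.
From dH/dt = 0: 0.00251·633 - 0.594 = 0.0439P*, so P* = 0.994/0.0439 = 22.6.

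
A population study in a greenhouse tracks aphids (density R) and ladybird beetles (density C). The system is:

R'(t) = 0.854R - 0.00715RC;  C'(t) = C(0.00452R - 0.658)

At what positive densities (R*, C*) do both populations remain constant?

R* ≈ 146, C* ≈ 119

Set dC/dt = 0 with C > 0: 0.00452R - 0.658 = 0, so R* = 0.658/0.00452 = 146.
Set dR/dt = 0 with R > 0: 0.854 - 0.00715C = 0, so C* = 0.854/0.00715 = 119.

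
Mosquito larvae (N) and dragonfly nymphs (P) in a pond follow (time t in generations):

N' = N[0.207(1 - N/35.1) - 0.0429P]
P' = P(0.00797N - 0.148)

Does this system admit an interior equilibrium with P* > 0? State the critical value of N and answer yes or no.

The predator equation gives dP/dt > 0 only when N > 0.148/0.00797 = 18.6.
Without the predator, N → K = 35.1. Since 35.1 > 18.6, the predator can invade and persist.

Threshold N = 18.6; K > 18.6, so yes, the predator persists.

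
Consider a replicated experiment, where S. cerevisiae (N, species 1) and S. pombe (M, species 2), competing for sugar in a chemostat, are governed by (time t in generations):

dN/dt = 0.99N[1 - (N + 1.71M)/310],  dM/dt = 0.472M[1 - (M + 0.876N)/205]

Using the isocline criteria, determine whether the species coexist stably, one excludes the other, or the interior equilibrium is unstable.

Compare the nullcline intercepts: K1/α12 = 310/1.71 = 181 < K2 = 205; K2/α21 = 205/0.876 = 234 < K1 = 310.
Since both are reversed, neither can invade when rare; the interior point is a saddle.

unstable coexistence (outcome depends on initial conditions)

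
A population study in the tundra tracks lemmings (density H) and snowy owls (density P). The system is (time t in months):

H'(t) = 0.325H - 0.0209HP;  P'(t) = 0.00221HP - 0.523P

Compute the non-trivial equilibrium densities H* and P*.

H* ≈ 237, P* ≈ 15.6

Set dP/dt = 0 with P > 0: 0.00221H - 0.523 = 0, so H* = 0.523/0.00221 = 237.
Set dH/dt = 0 with H > 0: 0.325 - 0.0209P = 0, so P* = 0.325/0.0209 = 15.6.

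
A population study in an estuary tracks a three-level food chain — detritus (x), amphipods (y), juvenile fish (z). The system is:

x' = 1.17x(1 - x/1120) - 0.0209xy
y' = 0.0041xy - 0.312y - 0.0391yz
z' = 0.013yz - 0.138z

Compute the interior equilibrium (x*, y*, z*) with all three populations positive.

From dz/dt = 0: 0.013y* = 0.138, so y* = 10.6.
From dx/dt = 0: 1.17(1 - x*/1120) = 0.0209·10.6, giving x* = 1120·(1 - 0.19) = 908.
From dy/dt = 0: 0.0041·908 - 0.312 = 0.0391z*, so z* = 3.41/0.0391 = 87.2.

x* ≈ 908, y* ≈ 10.6, z* ≈ 87.2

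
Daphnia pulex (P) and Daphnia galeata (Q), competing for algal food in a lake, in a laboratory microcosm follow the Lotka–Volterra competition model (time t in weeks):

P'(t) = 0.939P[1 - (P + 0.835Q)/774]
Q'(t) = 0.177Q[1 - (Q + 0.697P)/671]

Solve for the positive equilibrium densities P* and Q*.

P* ≈ 511, Q* ≈ 315

Setting both brackets to zero gives the nullclines P + 0.835Q = 774 and 0.697P + Q = 671.
Substituting Q = 671 - 0.697P into the first: P(1 - 0.835·0.697) = 774 - 0.835·671.
So P* = 214/0.418 = 511, and then Q* = 671 - 0.697·511 = 315.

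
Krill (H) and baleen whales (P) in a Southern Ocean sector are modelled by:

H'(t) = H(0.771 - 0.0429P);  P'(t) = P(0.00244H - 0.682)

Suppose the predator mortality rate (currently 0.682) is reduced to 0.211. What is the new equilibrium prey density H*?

H* ≈ 86.5

At the interior fixed point, setting dP/dt = 0 with P > 0 fixes H* = (predator death rate)/(HP coefficient) — independent of the other coefficients.
With the change, H* = 0.211/0.00244 = 86.5; it falls from 280.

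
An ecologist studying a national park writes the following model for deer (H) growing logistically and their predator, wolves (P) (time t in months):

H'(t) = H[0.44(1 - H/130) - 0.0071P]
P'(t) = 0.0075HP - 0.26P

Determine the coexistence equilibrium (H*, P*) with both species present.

H* ≈ 34.7, P* ≈ 45.4

From dP/dt = 0 with P > 0: 0.0075H* = 0.26, so H* = 34.7.
Substitute into dH/dt = 0: 0.44(1 - 34.7/130) = 0.0071P*.
The bracket is 0.733, giving P* = 0.323/0.0071 = 45.4.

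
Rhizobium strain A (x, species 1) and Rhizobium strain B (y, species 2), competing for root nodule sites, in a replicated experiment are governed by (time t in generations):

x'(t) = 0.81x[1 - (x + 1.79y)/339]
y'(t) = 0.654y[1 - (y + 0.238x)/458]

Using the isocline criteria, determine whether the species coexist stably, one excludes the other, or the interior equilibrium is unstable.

species 2 excludes species 1

Compare the nullcline intercepts: K1/α12 = 339/1.79 = 189 < K2 = 458; K2/α21 = 458/0.238 = 1920 > K1 = 339.
Since the inequalities point opposite ways, species 2 can invade but species 1 cannot.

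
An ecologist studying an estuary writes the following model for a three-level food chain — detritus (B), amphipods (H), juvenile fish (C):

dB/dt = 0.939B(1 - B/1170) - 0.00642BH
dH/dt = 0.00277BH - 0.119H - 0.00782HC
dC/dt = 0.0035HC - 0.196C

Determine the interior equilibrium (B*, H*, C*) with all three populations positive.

From dC/dt = 0: 0.0035H* = 0.196, so H* = 56.
From dB/dt = 0: 0.939(1 - B*/1170) = 0.00642·56, giving B* = 1170·(1 - 0.383) = 722.
From dH/dt = 0: 0.00277·722 - 0.119 = 0.00782C*, so C* = 1.88/0.00782 = 241.

B* ≈ 722, H* ≈ 56, C* ≈ 241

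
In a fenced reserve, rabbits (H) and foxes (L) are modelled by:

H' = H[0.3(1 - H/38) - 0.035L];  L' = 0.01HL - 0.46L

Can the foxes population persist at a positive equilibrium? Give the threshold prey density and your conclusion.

Threshold H = 46; K < 46, so no, the predator goes extinct.

The predator equation gives dL/dt > 0 only when H > 0.46/0.01 = 46.
Without the predator, H → K = 38. Since 38 < 46, the predator cannot invade.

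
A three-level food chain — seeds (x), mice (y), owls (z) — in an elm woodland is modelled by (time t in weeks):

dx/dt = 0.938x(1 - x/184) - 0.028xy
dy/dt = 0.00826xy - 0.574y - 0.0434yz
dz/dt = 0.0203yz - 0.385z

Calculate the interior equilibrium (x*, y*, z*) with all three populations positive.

From dz/dt = 0: 0.0203y* = 0.385, so y* = 19.
From dx/dt = 0: 0.938(1 - x*/184) = 0.028·19, giving x* = 184·(1 - 0.566) = 79.8.
From dy/dt = 0: 0.00826·79.8 - 0.574 = 0.0434z*, so z* = 0.0854/0.0434 = 1.97.

x* ≈ 79.8, y* ≈ 19, z* ≈ 1.97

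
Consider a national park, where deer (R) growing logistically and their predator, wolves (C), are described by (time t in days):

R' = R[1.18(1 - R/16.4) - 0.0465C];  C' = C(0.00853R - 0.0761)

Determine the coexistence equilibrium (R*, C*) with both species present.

R* ≈ 8.92, C* ≈ 11.6

From dC/dt = 0 with C > 0: 0.00853R* = 0.0761, so R* = 8.92.
Substitute into dR/dt = 0: 1.18(1 - 8.92/16.4) = 0.0465C*.
The bracket is 0.456, giving C* = 0.538/0.0465 = 11.6.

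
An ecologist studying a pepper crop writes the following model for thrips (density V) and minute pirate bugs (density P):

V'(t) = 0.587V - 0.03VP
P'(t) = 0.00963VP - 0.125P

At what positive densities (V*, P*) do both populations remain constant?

Set dP/dt = 0 with P > 0: 0.00963V - 0.125 = 0, so V* = 0.125/0.00963 = 13.
Set dV/dt = 0 with V > 0: 0.587 - 0.03P = 0, so P* = 0.587/0.03 = 19.6.

V* ≈ 13, P* ≈ 19.6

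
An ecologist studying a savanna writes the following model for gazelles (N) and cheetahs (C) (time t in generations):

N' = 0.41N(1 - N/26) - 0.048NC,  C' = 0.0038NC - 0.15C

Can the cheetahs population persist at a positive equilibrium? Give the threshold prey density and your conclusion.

The predator equation gives dC/dt > 0 only when N > 0.15/0.0038 = 39.5.
Without the predator, N → K = 26. Since 26 < 39.5, the predator cannot invade.

Threshold N = 39.5; K < 39.5, so no, the predator goes extinct.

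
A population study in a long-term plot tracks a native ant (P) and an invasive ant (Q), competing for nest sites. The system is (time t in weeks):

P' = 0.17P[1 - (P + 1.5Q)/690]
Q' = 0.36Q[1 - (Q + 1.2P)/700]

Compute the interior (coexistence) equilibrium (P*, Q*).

P* ≈ 450, Q* ≈ 160

Setting both brackets to zero gives the nullclines P + 1.5Q = 690 and 1.2P + Q = 700.
Substituting Q = 700 - 1.2P into the first: P(1 - 1.5·1.2) = 690 - 1.5·700.
So P* = -360/-0.8 = 450, and then Q* = 700 - 1.2·450 = 160.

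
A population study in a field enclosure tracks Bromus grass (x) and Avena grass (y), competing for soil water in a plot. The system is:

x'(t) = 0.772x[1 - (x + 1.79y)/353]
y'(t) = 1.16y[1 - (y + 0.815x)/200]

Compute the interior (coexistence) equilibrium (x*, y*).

x* ≈ 10.9, y* ≈ 191

Setting both brackets to zero gives the nullclines x + 1.79y = 353 and 0.815x + y = 200.
Substituting y = 200 - 0.815x into the first: x(1 - 1.79·0.815) = 353 - 1.79·200.
So x* = -5/-0.459 = 10.9, and then y* = 200 - 0.815·10.9 = 191.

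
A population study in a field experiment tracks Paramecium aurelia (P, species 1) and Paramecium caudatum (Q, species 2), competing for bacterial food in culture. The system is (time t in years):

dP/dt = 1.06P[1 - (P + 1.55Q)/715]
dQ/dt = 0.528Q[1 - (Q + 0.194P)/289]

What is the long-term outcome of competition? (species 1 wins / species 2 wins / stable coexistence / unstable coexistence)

stable coexistence

Compare the nullcline intercepts: K1/α12 = 715/1.55 = 461 > K2 = 289; K2/α21 = 289/0.194 = 1490 > K1 = 715.
Since both inequalities hold, each species can invade when rare, so the interior equilibrium is stable.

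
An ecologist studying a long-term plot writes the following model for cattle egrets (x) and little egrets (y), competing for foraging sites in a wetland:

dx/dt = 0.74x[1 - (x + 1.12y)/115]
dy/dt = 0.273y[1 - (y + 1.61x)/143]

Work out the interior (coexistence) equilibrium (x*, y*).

Setting both brackets to zero gives the nullclines x + 1.12y = 115 and 1.61x + y = 143.
Substituting y = 143 - 1.61x into the first: x(1 - 1.12·1.61) = 115 - 1.12·143.
So x* = -45.2/-0.803 = 56.2, and then y* = 143 - 1.61·56.2 = 52.5.

x* ≈ 56.2, y* ≈ 52.5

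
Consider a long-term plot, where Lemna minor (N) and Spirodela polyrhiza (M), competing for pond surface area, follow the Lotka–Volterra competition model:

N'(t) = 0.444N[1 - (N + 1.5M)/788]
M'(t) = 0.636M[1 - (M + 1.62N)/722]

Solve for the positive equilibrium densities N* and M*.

N* ≈ 206, M* ≈ 388

Setting both brackets to zero gives the nullclines N + 1.5M = 788 and 1.62N + M = 722.
Substituting M = 722 - 1.62N into the first: N(1 - 1.5·1.62) = 788 - 1.5·722.
So N* = -295/-1.43 = 206, and then M* = 722 - 1.62·206 = 388.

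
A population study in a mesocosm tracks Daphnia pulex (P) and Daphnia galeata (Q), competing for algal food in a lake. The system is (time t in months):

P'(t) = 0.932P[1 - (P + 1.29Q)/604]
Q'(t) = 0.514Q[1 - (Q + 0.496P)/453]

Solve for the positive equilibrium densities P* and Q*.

P* ≈ 54.5, Q* ≈ 426

Setting both brackets to zero gives the nullclines P + 1.29Q = 604 and 0.496P + Q = 453.
Substituting Q = 453 - 0.496P into the first: P(1 - 1.29·0.496) = 604 - 1.29·453.
So P* = 19.6/0.36 = 54.5, and then Q* = 453 - 0.496·54.5 = 426.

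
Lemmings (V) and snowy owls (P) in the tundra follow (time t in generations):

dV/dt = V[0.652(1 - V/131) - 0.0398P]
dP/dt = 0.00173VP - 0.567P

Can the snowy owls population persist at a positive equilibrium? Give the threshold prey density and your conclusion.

The predator equation gives dP/dt > 0 only when V > 0.567/0.00173 = 328.
Without the predator, V → K = 131. Since 131 < 328, the predator cannot invade.

Threshold V = 328; K < 328, so no, the predator goes extinct.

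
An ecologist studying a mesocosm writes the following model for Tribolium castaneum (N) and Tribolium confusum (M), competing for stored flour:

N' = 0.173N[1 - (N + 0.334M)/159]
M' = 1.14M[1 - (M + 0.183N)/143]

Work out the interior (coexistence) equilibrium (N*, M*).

N* ≈ 118, M* ≈ 121

Setting both brackets to zero gives the nullclines N + 0.334M = 159 and 0.183N + M = 143.
Substituting M = 143 - 0.183N into the first: N(1 - 0.334·0.183) = 159 - 0.334·143.
So N* = 111/0.939 = 118, and then M* = 143 - 0.183·118 = 121.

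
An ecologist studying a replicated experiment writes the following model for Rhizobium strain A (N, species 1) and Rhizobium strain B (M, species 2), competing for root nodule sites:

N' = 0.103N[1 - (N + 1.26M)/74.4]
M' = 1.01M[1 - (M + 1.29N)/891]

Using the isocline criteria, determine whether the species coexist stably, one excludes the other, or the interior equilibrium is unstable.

species 2 excludes species 1

Compare the nullcline intercepts: K1/α12 = 74.4/1.26 = 59 < K2 = 891; K2/α21 = 891/1.29 = 691 > K1 = 74.4.
Since the inequalities point opposite ways, species 2 can invade but species 1 cannot.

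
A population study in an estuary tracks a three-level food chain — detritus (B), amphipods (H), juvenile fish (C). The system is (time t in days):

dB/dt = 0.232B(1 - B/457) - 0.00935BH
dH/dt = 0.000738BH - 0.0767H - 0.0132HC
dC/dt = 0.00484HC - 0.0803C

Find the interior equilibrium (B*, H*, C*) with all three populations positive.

B* ≈ 151, H* ≈ 16.6, C* ≈ 2.66

From dC/dt = 0: 0.00484H* = 0.0803, so H* = 16.6.
From dB/dt = 0: 0.232(1 - B*/457) = 0.00935·16.6, giving B* = 457·(1 - 0.669) = 151.
From dH/dt = 0: 0.000738·151 - 0.0767 = 0.0132C*, so C* = 0.0351/0.0132 = 2.66.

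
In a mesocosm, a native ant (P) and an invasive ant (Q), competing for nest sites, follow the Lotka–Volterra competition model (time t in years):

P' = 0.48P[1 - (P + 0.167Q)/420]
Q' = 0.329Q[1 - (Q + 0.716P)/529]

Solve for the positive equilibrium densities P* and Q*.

Setting both brackets to zero gives the nullclines P + 0.167Q = 420 and 0.716P + Q = 529.
Substituting Q = 529 - 0.716P into the first: P(1 - 0.167·0.716) = 420 - 0.167·529.
So P* = 332/0.88 = 377, and then Q* = 529 - 0.716·377 = 259.

P* ≈ 377, Q* ≈ 259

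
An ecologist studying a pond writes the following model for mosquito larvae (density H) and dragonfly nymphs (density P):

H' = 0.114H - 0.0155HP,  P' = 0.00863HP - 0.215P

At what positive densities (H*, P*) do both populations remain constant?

H* ≈ 24.9, P* ≈ 7.35

Set dP/dt = 0 with P > 0: 0.00863H - 0.215 = 0, so H* = 0.215/0.00863 = 24.9.
Set dH/dt = 0 with H > 0: 0.114 - 0.0155P = 0, so P* = 0.114/0.0155 = 7.35.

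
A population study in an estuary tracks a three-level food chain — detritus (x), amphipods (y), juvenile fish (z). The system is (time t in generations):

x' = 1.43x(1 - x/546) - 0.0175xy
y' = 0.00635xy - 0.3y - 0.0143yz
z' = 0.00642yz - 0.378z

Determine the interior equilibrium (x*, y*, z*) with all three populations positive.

From dz/dt = 0: 0.00642y* = 0.378, so y* = 58.9.
From dx/dt = 0: 1.43(1 - x*/546) = 0.0175·58.9, giving x* = 546·(1 - 0.721) = 153.
From dy/dt = 0: 0.00635·153 - 0.3 = 0.0143z*, so z* = 0.669/0.0143 = 46.8.

x* ≈ 153, y* ≈ 58.9, z* ≈ 46.8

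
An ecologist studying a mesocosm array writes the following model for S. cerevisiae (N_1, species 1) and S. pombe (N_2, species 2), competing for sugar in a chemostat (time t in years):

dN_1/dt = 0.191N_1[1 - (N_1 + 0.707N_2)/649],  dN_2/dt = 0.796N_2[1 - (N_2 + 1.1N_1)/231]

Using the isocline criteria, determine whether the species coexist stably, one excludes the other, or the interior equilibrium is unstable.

Compare the nullcline intercepts: K1/α12 = 649/0.707 = 918 > K2 = 231; K2/α21 = 231/1.1 = 210 < K1 = 649.
Since the inequalities point opposite ways, species 1 can invade but species 2 cannot.

species 1 excludes species 2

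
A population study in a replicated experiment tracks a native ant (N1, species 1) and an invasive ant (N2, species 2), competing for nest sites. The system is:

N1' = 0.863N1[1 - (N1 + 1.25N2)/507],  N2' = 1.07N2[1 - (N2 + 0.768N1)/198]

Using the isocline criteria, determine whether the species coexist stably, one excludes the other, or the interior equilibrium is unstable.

Compare the nullcline intercepts: K1/α12 = 507/1.25 = 406 > K2 = 198; K2/α21 = 198/0.768 = 258 < K1 = 507.
Since the inequalities point opposite ways, species 1 can invade but species 2 cannot.

species 1 excludes species 2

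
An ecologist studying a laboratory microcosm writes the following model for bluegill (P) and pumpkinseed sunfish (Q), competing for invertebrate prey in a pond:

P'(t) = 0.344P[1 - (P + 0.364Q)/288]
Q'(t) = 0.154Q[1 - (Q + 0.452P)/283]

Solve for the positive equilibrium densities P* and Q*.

Setting both brackets to zero gives the nullclines P + 0.364Q = 288 and 0.452P + Q = 283.
Substituting Q = 283 - 0.452P into the first: P(1 - 0.364·0.452) = 288 - 0.364·283.
So P* = 185/0.835 = 221, and then Q* = 283 - 0.452·221 = 183.

P* ≈ 221, Q* ≈ 183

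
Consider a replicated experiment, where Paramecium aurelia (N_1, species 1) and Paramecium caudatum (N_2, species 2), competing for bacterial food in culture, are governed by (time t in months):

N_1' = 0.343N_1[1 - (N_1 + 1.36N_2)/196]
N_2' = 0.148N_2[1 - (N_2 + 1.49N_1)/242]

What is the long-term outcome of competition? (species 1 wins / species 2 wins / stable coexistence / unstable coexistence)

unstable coexistence (outcome depends on initial conditions)

Compare the nullcline intercepts: K1/α12 = 196/1.36 = 144 < K2 = 242; K2/α21 = 242/1.49 = 162 < K1 = 196.
Since both are reversed, neither can invade when rare; the interior point is a saddle.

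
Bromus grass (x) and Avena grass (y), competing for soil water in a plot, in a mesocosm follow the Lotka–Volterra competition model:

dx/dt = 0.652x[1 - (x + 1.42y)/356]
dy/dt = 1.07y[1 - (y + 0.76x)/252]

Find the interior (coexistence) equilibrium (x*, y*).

Setting both brackets to zero gives the nullclines x + 1.42y = 356 and 0.76x + y = 252.
Substituting y = 252 - 0.76x into the first: x(1 - 1.42·0.76) = 356 - 1.42·252.
So x* = -1.84/-0.0792 = 23.2, and then y* = 252 - 0.76·23.2 = 234.

x* ≈ 23.2, y* ≈ 234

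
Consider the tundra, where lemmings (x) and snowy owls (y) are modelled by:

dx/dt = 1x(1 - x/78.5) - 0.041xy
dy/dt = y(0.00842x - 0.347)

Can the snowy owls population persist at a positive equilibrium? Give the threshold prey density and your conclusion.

The predator equation gives dy/dt > 0 only when x > 0.347/0.00842 = 41.2.
Without the predator, x → K = 78.5. Since 78.5 > 41.2, the predator can invade and persist.

Threshold x = 41.2; K > 41.2, so yes, the predator persists.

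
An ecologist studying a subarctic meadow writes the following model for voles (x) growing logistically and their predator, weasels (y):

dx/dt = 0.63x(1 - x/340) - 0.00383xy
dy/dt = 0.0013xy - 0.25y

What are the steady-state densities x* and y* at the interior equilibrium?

x* ≈ 192, y* ≈ 71.5

From dy/dt = 0 with y > 0: 0.0013x* = 0.25, so x* = 192.
Substitute into dx/dt = 0: 0.63(1 - 192/340) = 0.00383y*.
The bracket is 0.434, giving y* = 0.274/0.00383 = 71.5.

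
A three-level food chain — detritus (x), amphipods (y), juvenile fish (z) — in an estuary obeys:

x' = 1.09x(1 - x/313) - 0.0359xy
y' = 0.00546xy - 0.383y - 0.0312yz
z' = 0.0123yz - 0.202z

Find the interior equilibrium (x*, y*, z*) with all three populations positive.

From dz/dt = 0: 0.0123y* = 0.202, so y* = 16.4.
From dx/dt = 0: 1.09(1 - x*/313) = 0.0359·16.4, giving x* = 313·(1 - 0.541) = 144.
From dy/dt = 0: 0.00546·144 - 0.383 = 0.0312z*, so z* = 0.402/0.0312 = 12.9.

x* ≈ 144, y* ≈ 16.4, z* ≈ 12.9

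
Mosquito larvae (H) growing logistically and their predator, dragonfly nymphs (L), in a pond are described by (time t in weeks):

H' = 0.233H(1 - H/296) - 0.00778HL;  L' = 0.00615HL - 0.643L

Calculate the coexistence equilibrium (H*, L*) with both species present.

From dL/dt = 0 with L > 0: 0.00615H* = 0.643, so H* = 105.
Substitute into dH/dt = 0: 0.233(1 - 105/296) = 0.00778L*.
The bracket is 0.647, giving L* = 0.151/0.00778 = 19.4.

H* ≈ 105, L* ≈ 19.4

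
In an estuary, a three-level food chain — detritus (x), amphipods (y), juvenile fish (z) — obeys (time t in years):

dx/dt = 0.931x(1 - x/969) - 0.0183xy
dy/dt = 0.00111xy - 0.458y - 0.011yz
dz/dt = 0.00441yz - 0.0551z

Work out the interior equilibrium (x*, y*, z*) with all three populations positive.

From dz/dt = 0: 0.00441y* = 0.0551, so y* = 12.5.
From dx/dt = 0: 0.931(1 - x*/969) = 0.0183·12.5, giving x* = 969·(1 - 0.246) = 731.
From dy/dt = 0: 0.00111·731 - 0.458 = 0.011z*, so z* = 0.353/0.011 = 32.1.

x* ≈ 731, y* ≈ 12.5, z* ≈ 32.1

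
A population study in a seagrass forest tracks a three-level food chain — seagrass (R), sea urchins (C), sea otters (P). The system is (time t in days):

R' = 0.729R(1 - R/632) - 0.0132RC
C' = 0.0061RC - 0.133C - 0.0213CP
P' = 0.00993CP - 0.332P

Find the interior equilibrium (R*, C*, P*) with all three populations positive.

R* ≈ 249, C* ≈ 33.4, P* ≈ 65.2

From dP/dt = 0: 0.00993C* = 0.332, so C* = 33.4.
From dR/dt = 0: 0.729(1 - R*/632) = 0.0132·33.4, giving R* = 632·(1 - 0.605) = 249.
From dC/dt = 0: 0.0061·249 - 0.133 = 0.0213P*, so P* = 1.39/0.0213 = 65.2.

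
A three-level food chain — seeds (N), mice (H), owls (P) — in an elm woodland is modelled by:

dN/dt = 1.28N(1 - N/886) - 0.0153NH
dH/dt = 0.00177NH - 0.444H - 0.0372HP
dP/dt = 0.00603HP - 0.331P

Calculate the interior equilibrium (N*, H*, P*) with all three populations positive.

From dP/dt = 0: 0.00603H* = 0.331, so H* = 54.9.
From dN/dt = 0: 1.28(1 - N*/886) = 0.0153·54.9, giving N* = 886·(1 - 0.656) = 305.
From dH/dt = 0: 0.00177·305 - 0.444 = 0.0372P*, so P* = 0.0953/0.0372 = 2.56.

N* ≈ 305, H* ≈ 54.9, P* ≈ 2.56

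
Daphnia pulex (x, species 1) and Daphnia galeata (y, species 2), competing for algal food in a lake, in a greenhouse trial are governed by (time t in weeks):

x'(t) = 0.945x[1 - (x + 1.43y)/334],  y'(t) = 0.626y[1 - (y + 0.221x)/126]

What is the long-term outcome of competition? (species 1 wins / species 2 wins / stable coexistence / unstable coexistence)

stable coexistence

Compare the nullcline intercepts: K1/α12 = 334/1.43 = 234 > K2 = 126; K2/α21 = 126/0.221 = 570 > K1 = 334.
Since both inequalities hold, each species can invade when rare, so the interior equilibrium is stable.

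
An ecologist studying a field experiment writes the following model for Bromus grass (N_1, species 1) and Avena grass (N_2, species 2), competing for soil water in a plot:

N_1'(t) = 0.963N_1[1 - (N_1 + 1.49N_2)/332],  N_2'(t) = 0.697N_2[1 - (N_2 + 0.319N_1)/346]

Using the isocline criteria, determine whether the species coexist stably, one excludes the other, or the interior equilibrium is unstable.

Compare the nullcline intercepts: K1/α12 = 332/1.49 = 223 < K2 = 346; K2/α21 = 346/0.319 = 1080 > K1 = 332.
Since the inequalities point opposite ways, species 2 can invade but species 1 cannot.

species 2 excludes species 1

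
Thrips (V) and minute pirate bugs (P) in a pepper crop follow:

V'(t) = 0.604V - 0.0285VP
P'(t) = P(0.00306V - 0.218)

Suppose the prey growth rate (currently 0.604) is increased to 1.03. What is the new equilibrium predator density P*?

P* ≈ 36.1

At the interior fixed point, setting dV/dt = 0 with V > 0 fixes P* = (prey growth rate)/(VP coefficient) — independent of the other coefficients.
With the change, P* = 1.03/0.0285 = 36.1; it rises from 21.2.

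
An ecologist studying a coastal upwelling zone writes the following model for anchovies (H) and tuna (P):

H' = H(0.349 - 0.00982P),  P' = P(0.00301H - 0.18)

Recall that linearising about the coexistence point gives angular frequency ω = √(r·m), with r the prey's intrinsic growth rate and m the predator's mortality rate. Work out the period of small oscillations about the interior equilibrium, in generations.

T ≈ 25.1 generations

Here r = 0.349 and m = 0.18, so r·m = 0.0628.
ω = √0.0628 = 0.251 per generation, hence T = 2π/ω ≈ 25.1 generations.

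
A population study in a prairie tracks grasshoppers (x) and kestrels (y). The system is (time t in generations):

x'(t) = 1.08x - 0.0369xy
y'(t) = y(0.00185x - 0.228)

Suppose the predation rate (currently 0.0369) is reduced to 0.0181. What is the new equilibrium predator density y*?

y* ≈ 59.7

At the interior fixed point, setting dx/dt = 0 with x > 0 fixes y* = (prey growth rate)/(xy coefficient) — independent of the other coefficients.
With the change, y* = 1.08/0.0181 = 59.7; it rises from 29.3.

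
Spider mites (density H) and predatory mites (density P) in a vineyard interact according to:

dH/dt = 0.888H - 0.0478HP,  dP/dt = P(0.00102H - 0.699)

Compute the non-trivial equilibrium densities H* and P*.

Set dP/dt = 0 with P > 0: 0.00102H - 0.699 = 0, so H* = 0.699/0.00102 = 685.
Set dH/dt = 0 with H > 0: 0.888 - 0.0478P = 0, so P* = 0.888/0.0478 = 18.6.

H* ≈ 685, P* ≈ 18.6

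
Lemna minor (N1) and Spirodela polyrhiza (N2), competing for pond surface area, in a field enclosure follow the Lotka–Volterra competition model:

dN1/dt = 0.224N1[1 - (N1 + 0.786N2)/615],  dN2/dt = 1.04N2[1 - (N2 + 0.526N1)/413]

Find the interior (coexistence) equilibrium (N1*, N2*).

N1* ≈ 495, N2* ≈ 153

Setting both brackets to zero gives the nullclines N1 + 0.786N2 = 615 and 0.526N1 + N2 = 413.
Substituting N2 = 413 - 0.526N1 into the first: N1(1 - 0.786·0.526) = 615 - 0.786·413.
So N1* = 290/0.587 = 495, and then N2* = 413 - 0.526·495 = 153.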